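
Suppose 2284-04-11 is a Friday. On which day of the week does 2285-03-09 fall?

April 2284: 30 − 11 = 19 days remain.
Then 10 full months totalling 304 days.
March 1–9, 2285: 9 days.
Total: 19 + 304 + 9 = 332 days.
332 mod 7 = 3, so 3 days after Friday is Monday.

Monday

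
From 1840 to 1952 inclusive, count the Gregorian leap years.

Years divisible by 4: 1840, 1844, …, 1952 — 29 in all.
Of these, 1900 is divisible by 100 but not 400, so not leap.
Leap years: 29 − 1 = 28.

28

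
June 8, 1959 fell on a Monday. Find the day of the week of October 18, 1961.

June 1959: 30 − 8 = 22 days remain.
Then 27 full months totalling 823 days.
October 1–18, 1961: 18 days.
Total: 22 + 823 + 18 = 863 days.
863 mod 7 = 2, so 2 days after Monday is Wednesday.

Wednesday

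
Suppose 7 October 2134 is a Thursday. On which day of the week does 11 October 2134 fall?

Within October 2134: 11 − 7 = 4 days.
4 mod 7 = 4, so 4 days after Thursday is Monday.

Monday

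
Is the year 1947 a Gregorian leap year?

No

1947 is not a leap year.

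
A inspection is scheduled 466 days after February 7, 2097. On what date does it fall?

May 19, 2098

Count 466 days after February 7, 2097:
Day-of-year of February 7, 2097: 38.
Day-of-year of May 19, 2098: 139.
2097 has 365 days, so 365 − 38 = 327 days remain in 2097.
Total: 327 + 139 = 466 days.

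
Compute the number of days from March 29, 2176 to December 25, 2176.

March 2176: 31 − 29 = 2 days remain.
Then April (30), May (31), June (30), July (31), August (31), September (30), October (31), November (30): 30 + 31 + 30 + 31 + 31 + 30 + 31 + 30 = 244 days.
December 1–25, 2176: 25 days.
Total: 2 + 244 + 25 = 271 days.

271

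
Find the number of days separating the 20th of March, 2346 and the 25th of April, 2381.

From March 20, 2346 to March 20, 2381: 35 years, of which 9 contain a Feb 29 — 26×365 + 9×366 = 12784 days.
March 2381: 31 − 20 = 11 days remain.
April 1–25, 2381: 25 days.
Residual: 36 days.
Total: 12820 days.

12820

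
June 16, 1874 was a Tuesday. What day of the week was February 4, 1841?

Thursday

Count forward from the earlier date (February 4, 1841) to the later (June 16, 1874):
Day-of-year of February 4, 1841: 35.
Day-of-year of June 16, 1874: 167.
1841 has 365 days, so 365 − 35 = 330 days remain in 1841.
Full years 1842–1873: 24 common + 8 leap = 24×365 + 8×366 = 11688 days.
Total: 330 + 11688 + 167 = 12185 days.
12185 mod 7 = 5, so 5 days before Tuesday is Thursday.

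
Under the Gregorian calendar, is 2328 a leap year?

Yes

2328 is a leap year.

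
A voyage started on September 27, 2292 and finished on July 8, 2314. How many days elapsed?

7953

From September 27, 2292 to September 27, 2313: 21 years, of which 4 contain a Feb 29 — 17×365 + 4×366 = 7669 days.
(2300 is not a leap year (divisible by 100 but not 400).)
September 2313: 30 − 27 = 3 days remain.
Then 9 full months totalling 273 days.
July 1–8, 2314: 8 days.
Residual: 284 days.
Total: 7953 days.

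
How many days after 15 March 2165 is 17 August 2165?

March 2165: 31 − 15 = 16 days remain.
Then April (30), May (31), June (30), July (31): 30 + 31 + 30 + 31 = 122 days.
August 1–17, 2165: 17 days.
Total: 16 + 122 + 17 = 155 days.

155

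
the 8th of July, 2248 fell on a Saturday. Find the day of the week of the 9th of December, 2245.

Count forward from the earlier date (December 9, 2245) to the later (July 8, 2248):
December 9, 2245 → December 9, 2246: 365 days.
December 9, 2246 → December 9, 2247: 365 days.
December 2247: 31 − 9 = 22 days remain.
Then January (31), February 2248 (29), March (31), April (30), May (31), June (30): 31 + 29 + 31 + 30 + 31 + 30 = 182 days.
July 1–8, 2248: 8 days.
Residual: 212 days.
Total: 942 days.
942 mod 7 = 4, so 4 days before Saturday is Tuesday.

Tuesday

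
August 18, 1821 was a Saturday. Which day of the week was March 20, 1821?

Count forward from the earlier date (March 20, 1821) to the later (August 18, 1821):
March 1821: 31 − 20 = 11 days remain.
Then April (30), May (31), June (30), July (31): 30 + 31 + 30 + 31 = 122 days.
August 1–18, 1821: 18 days.
Total: 11 + 122 + 18 = 151 days.
151 mod 7 = 4, so 4 days before Saturday is Tuesday.

Tuesday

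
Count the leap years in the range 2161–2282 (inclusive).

Years divisible by 4: 2164, 2168, …, 2280 — 30 in all.
Of these, 2200 is divisible by 100 but not 400, so not leap.
Leap years: 30 − 1 = 29.

29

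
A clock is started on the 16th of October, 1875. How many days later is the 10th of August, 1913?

Day-of-year of October 16, 1875: 289.
Day-of-year of August 10, 1913: 222.
1875 has 365 days, so 365 − 289 = 76 days remain in 1875.
Full years 1876–1912: 28 common + 9 leap = 28×365 + 9×366 = 13514 days.
Total: 76 + 13514 + 222 = 13812 days.

13812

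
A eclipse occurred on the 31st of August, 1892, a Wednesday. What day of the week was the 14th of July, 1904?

Thursday

From August 31, 1892 to August 31, 1903: 11 years, of which 1 contains a Feb 29 — 10×365 + 1×366 = 4016 days.
(1900 is not a leap year (divisible by 100 but not 400).)
August 1903: 31 − 31 = 0 days remain.
Then 10 full months totalling 304 days.
July 1–14, 1904: 14 days.
Residual: 318 days.
Total: 4334 days.
4334 mod 7 = 1, so 1 day after Wednesday is Thursday.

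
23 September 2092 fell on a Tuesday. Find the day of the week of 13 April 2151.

Tuesday

Day-of-year of September 23, 2092: 267.
Day-of-year of April 13, 2151: 103.
2092 has 366 days, so 366 − 267 = 99 days remain in 2092.
Full years 2093–2150: 45 common + 13 leap = 45×365 + 13×366 = 21183 days.
Total: 99 + 21183 + 103 = 21385 days.
21385 is a multiple of 7, so 13 April 2151 falls on the same weekday: Tuesday.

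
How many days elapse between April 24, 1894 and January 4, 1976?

29839

From April 24, 1894 to April 24, 1975: 81 years, of which 19 contain a Feb 29 — 62×365 + 19×366 = 29584 days.
(1900 is not a leap year (divisible by 100 but not 400).)
April 1975: 30 − 24 = 6 days remain.
Then May (31), June (30), July (31), August (31), September (30), October (31), November (30), December (31): 31 + 30 + 31 + 31 + 30 + 31 + 30 + 31 = 245 days.
January 1–4, 1976: 4 days.
Residual: 255 days.
Total: 29839 days.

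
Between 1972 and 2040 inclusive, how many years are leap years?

18

Years divisible by 4: 1972, 1976, …, 2040 — 18 in all.
2000 is divisible by 400, so still leap.
No century exceptions apply. Count: 18.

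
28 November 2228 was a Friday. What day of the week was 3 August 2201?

Count forward from the earlier date (August 3, 2201) to the later (November 28, 2228):
Day-of-year of August 3, 2201: 215.
Day-of-year of November 28, 2228: 333.
2201 has 365 days, so 365 − 215 = 150 days remain in 2201.
Full years 2202–2227: 20 common + 6 leap = 20×365 + 6×366 = 9496 days.
Total: 150 + 9496 + 333 = 9979 days.
9979 mod 7 = 4, so 4 days before Friday is Monday.

Monday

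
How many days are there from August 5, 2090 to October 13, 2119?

Day-of-year of August 5, 2090: 217.
Day-of-year of October 13, 2119: 286.
2090 has 365 days, so 365 − 217 = 148 days remain in 2090.
Full years 2091–2118: 22 common + 6 leap = 22×365 + 6×366 = 10226 days.
Total: 148 + 10226 + 286 = 10660 days.

10660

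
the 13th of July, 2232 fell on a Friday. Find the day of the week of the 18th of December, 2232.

July 2232: 31 − 13 = 18 days remain.
Then August (31), September (30), October (31), November (30): 31 + 30 + 31 + 30 = 122 days.
December 1–18, 2232: 18 days.
Total: 18 + 122 + 18 = 158 days.
158 mod 7 = 4, so 4 days after Friday is Tuesday.

Tuesday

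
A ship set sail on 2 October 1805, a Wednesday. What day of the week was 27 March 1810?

Tuesday

October 2, 1805 → October 2, 1806: 365 days.
October 2, 1806 → October 2, 1807: 365 days.
October 2, 1807 → October 2, 1808: 366 days (1808 is a leap year).
October 2, 1808 → October 2, 1809: 365 days.
October 1809: 31 − 2 = 29 days remain.
Then November (30), December (31), January (31), February 1810 (28): 30 + 31 + 31 + 28 = 120 days.
March 1–27, 1810: 27 days.
Residual: 176 days.
Total: 1637 days.
1637 mod 7 = 6, so 6 days after Wednesday is Tuesday.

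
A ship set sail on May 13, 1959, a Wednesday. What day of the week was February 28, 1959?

Saturday

Count forward from the earlier date (February 28, 1959) to the later (May 13, 1959):
February 1959: 28 − 28 = 0 days remain (1959 is not a leap year, so February has 28 days).
Then March (31), April (30): 31 + 30 = 61 days.
May 1–13, 1959: 13 days.
Total: 0 + 61 + 13 = 74 days.
74 mod 7 = 4, so 4 days before Wednesday is Saturday.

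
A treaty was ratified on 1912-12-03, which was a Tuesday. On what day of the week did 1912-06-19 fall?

Wednesday

Count forward from the earlier date (June 19, 1912) to the later (December 3, 1912):
June 1912: 30 − 19 = 11 days remain.
Then July (31), August (31), September (30), October (31), November (30): 31 + 31 + 30 + 31 + 30 = 153 days.
December 1–3, 1912: 3 days.
Total: 11 + 153 + 3 = 167 days.
167 mod 7 = 6, so 6 days before Tuesday is Wednesday.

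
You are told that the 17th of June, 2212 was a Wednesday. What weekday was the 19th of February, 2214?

Saturday

June 2212: 30 − 17 = 13 days remain.
Then 19 full months totalling 580 days.
February 1–19, 2214: 19 days (2214 is not a leap year).
Total: 13 + 580 + 19 = 612 days.
612 mod 7 = 3, so 3 days after Wednesday is Saturday.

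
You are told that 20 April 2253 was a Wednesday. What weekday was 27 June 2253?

April 2253: 30 − 20 = 10 days remain.
Then May (31): 31 days.
June 1–27, 2253: 27 days.
Total: 10 + 31 + 27 = 68 days.
68 mod 7 = 5, so 5 days after Wednesday is Monday.

Monday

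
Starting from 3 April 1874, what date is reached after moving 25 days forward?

28 April 1874

Count 25 days after April 3, 1874:
Within April 1874: 28 − 3 = 25 days.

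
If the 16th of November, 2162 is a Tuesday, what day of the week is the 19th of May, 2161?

Tuesday

Count forward from the earlier date (May 19, 2161) to the later (November 16, 2162):
May 19, 2161 → May 19, 2162: 365 days.
May 2162: 31 − 19 = 12 days remain.
Then June (30), July (31), August (31), September (30), October (31): 30 + 31 + 31 + 30 + 31 = 153 days.
November 1–16, 2162: 16 days.
Residual: 181 days.
Total: 546 days.
546 is a multiple of 7, so the 19th of May, 2161 falls on the same weekday: Tuesday.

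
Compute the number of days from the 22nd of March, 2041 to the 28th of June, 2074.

12151

From March 22, 2041 to March 22, 2074: 33 years, of which 8 contain a Feb 29 — 25×365 + 8×366 = 12053 days.
March 2074: 31 − 22 = 9 days remain.
Then April (30), May (31): 30 + 31 = 61 days.
June 1–28, 2074: 28 days.
Residual: 98 days.
Total: 12151 days.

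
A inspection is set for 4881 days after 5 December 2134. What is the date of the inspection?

16 April 2148

Count 4881 days after December 5, 2134:
From December 5, 2134 to December 5, 2147: 13 years, of which 3 contain a Feb 29 — 10×365 + 3×366 = 4748 days.
December 2147: 31 − 5 = 26 days remain.
Then January (31), February 2148 (29), March (31): 31 + 29 + 31 = 91 days.
April 1–16, 2148: 16 days.
Residual: 133 days.
Total: 4881 days.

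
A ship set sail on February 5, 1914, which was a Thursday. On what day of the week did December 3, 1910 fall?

Saturday

Count forward from the earlier date (December 3, 1910) to the later (February 5, 1914):
December 3, 1910 → December 3, 1911: 365 days.
December 3, 1911 → December 3, 1912: 366 days (1912 is a leap year).
December 3, 1912 → December 3, 1913: 365 days.
December 1913: 31 − 3 = 28 days remain.
Then January (31): 31 days.
February 1–5, 1914: 5 days (1914 is not a leap year).
Residual: 64 days.
Total: 1160 days.
1160 mod 7 = 5, so 5 days before Thursday is Saturday.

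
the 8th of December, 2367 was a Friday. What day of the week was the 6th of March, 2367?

Monday

Count forward from the earlier date (March 6, 2367) to the later (December 8, 2367):
March 2367: 31 − 6 = 25 days remain.
Then April (30), May (31), June (30), July (31), August (31), September (30), October (31), November (30): 30 + 31 + 30 + 31 + 31 + 30 + 31 + 30 = 244 days.
December 1–8, 2367: 8 days.
Total: 25 + 244 + 8 = 277 days.
277 mod 7 = 4, so 4 days before Friday is Monday.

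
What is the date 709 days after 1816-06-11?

1818-05-21

Count 709 days after June 11, 1816:
Day-of-year of June 11, 1816: 163.
Day-of-year of May 21, 1818: 141.
1816 has 366 days, so 366 − 163 = 203 days remain in 1816.
Full years: 1817: 365. Sum = 365.
Total: 203 + 365 + 141 = 709 days.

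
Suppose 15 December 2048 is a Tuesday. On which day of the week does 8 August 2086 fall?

Thursday

From December 15, 2048 to December 15, 2085: 37 years, of which 9 contain a Feb 29 — 28×365 + 9×366 = 13514 days.
December 2085: 31 − 15 = 16 days remain.
Then January (31), February 2086 (28), March (31), April (30), May (31), June (30), July (31): 31 + 28 + 31 + 30 + 31 + 30 + 31 = 212 days.
August 1–8, 2086: 8 days.
Residual: 236 days.
Total: 13750 days.
13750 mod 7 = 2, so 2 days after Tuesday is Thursday.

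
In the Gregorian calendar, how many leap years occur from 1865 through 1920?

13

Years divisible by 4: 1868, 1872, …, 1920 — 14 in all.
Of these, 1900 is divisible by 100 but not 400, so not leap.
Leap years: 14 − 1 = 13.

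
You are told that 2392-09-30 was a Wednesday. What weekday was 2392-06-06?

Count forward from the earlier date (June 6, 2392) to the later (September 30, 2392):
June 2392: 30 − 6 = 24 days remain.
Then July (31), August (31): 31 + 31 = 62 days.
September 1–30, 2392: 30 days.
Total: 24 + 62 + 30 = 116 days.
116 mod 7 = 4, so 4 days before Wednesday is Saturday.

Saturday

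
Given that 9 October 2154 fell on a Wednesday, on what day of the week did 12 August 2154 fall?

Count forward from the earlier date (August 12, 2154) to the later (October 9, 2154):
August 2154: 31 − 12 = 19 days remain.
Then September (30): 30 days.
October 1–9, 2154: 9 days.
Total: 19 + 30 + 9 = 58 days.
58 mod 7 = 2, so 2 days before Wednesday is Monday.

Monday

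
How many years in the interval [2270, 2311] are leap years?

9

Years divisible by 4 in [2270, 2311]: 2272, 2276, 2280, 2284, 2288, 2292, 2296, 2300, 2304, 2308.
Of these, 2300 is divisible by 100 but not 400, so not leap.
Leap years: 10 − 1 = 9.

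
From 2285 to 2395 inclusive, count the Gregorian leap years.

Years divisible by 4: 2288, 2292, …, 2392 — 27 in all.
Of these, 2300 is divisible by 100 but not 400, so not leap.
Leap years: 27 − 1 = 26.

26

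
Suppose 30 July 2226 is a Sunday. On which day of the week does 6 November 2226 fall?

July 2226: 31 − 30 = 1 day remains.
Then August (31), September (30), October (31): 31 + 30 + 31 = 92 days.
November 1–6, 2226: 6 days.
Total: 1 + 92 + 6 = 99 days.
99 mod 7 = 1, so 1 day after Sunday is Monday.

Monday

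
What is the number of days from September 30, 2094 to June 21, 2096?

630

September 30, 2094 → September 30, 2095: 365 days.
September 2095: 30 − 30 = 0 days remain.
Then October (31), November (30), December (31), January (31), February 2096 (29), March (31), April (30), May (31): 31 + 30 + 31 + 31 + 29 + 31 + 30 + 31 = 244 days.
June 1–21, 2096: 21 days.
Residual: 265 days.
Total: 630 days.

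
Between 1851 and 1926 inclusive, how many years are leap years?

Years divisible by 4: 1852, 1856, …, 1924 — 19 in all.
Of these, 1900 is divisible by 100 but not 400, so not leap.
Leap years: 19 − 1 = 18.

18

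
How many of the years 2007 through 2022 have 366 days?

Years divisible by 4 in [2007, 2022]: 2008, 2012, 2016, 2020.
No century exceptions apply. Count: 4.

4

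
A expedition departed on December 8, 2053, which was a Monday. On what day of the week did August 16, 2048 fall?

Count forward from the earlier date (August 16, 2048) to the later (December 8, 2053):
Day-of-year of August 16, 2048: 229.
Day-of-year of December 8, 2053: 342.
2048 has 366 days, so 366 − 229 = 137 days remain in 2048.
Full years: 2049: 365; 2050: 365; 2051: 365; 2052: 366. Sum = 1461.
Total: 137 + 1461 + 342 = 1940 days.
1940 mod 7 = 1, so 1 day before Monday is Sunday.

Sunday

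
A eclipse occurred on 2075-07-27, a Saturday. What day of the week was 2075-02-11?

Monday

Count forward from the earlier date (February 11, 2075) to the later (July 27, 2075):
February 2075: 28 − 11 = 17 days remain (2075 is not a leap year, so February has 28 days).
Then March (31), April (30), May (31), June (30): 31 + 30 + 31 + 30 = 122 days.
July 1–27, 2075: 27 days.
Total: 17 + 122 + 27 = 166 days.
166 mod 7 = 5, so 5 days before Saturday is Monday.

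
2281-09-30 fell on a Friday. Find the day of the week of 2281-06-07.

Tuesday

Count forward from the earlier date (June 7, 2281) to the later (September 30, 2281):
June 2281: 30 − 7 = 23 days remain.
Then July (31), August (31): 31 + 31 = 62 days.
September 1–30, 2281: 30 days.
Total: 23 + 62 + 30 = 115 days.
115 mod 7 = 3, so 3 days before Friday is Tuesday.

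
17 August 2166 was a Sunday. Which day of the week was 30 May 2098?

Count forward from the earlier date (May 30, 2098) to the later (August 17, 2166):
Day-of-year of May 30, 2098: 150.
Day-of-year of August 17, 2166: 229.
2098 has 365 days, so 365 − 150 = 215 days remain in 2098.
Full years 2099–2165: 51 common + 16 leap = 51×365 + 16×366 = 24471 days.
Total: 215 + 24471 + 229 = 24915 days.
24915 mod 7 = 2, so 2 days before Sunday is Friday.

Friday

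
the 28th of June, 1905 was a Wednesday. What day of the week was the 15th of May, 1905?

Monday

Count forward from the earlier date (May 15, 1905) to the later (June 28, 1905):
May 1905: 31 − 15 = 16 days remain.
June 1–28, 1905: 28 days.
Total: 16 + 28 = 44 days.
44 mod 7 = 2, so 2 days before Wednesday is Monday.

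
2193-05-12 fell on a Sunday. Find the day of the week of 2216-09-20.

From May 12, 2193 to May 12, 2216: 23 years, of which 5 contain a Feb 29 — 18×365 + 5×366 = 8400 days.
(2200 is not a leap year (divisible by 100 but not 400).)
May 2216: 31 − 12 = 19 days remain.
Then June (30), July (31), August (31): 30 + 31 + 31 = 92 days.
September 1–20, 2216: 20 days.
Residual: 131 days.
Total: 8531 days.
8531 mod 7 = 5, so 5 days after Sunday is Friday.

Friday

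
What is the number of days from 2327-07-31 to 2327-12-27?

149

July 2327: 31 − 31 = 0 days remain.
Then August (31), September (30), October (31), November (30): 31 + 30 + 31 + 30 = 122 days.
December 1–27, 2327: 27 days.
Total: 0 + 122 + 27 = 149 days.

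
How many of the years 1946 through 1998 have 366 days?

Years divisible by 4: 1948, 1952, …, 1996 — 13 in all.
No century exceptions apply. Count: 13.

13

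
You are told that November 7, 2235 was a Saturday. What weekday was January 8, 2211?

Tuesday

Count forward from the earlier date (January 8, 2211) to the later (November 7, 2235):
From January 8, 2211 to January 8, 2235: 24 years, of which 6 contain a Feb 29 — 18×365 + 6×366 = 8766 days.
January 2235: 31 − 8 = 23 days remain.
Then 9 full months totalling 273 days.
November 1–7, 2235: 7 days.
Residual: 303 days.
Total: 9069 days.
9069 mod 7 = 4, so 4 days before Saturday is Tuesday.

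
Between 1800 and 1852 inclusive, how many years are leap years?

Years divisible by 4: 1800, 1804, …, 1852 — 14 in all.
Of these, 1800 is divisible by 100 but not 400, so not leap.
Leap years: 14 − 1 = 13.

13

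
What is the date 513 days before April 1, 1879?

November 4, 1877

Count 513 days before April 1, 1879:
November 4, 1877 → November 4, 1878: 365 days.
November 1878: 30 − 4 = 26 days remain.
Then December (31), January (31), February 1879 (28), March (31): 31 + 31 + 28 + 31 = 121 days.
April 1, 1879: 1 day.
Residual: 148 days.
Total: 513 days.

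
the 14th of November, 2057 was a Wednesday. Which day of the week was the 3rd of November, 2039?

Count forward from the earlier date (November 3, 2039) to the later (November 14, 2057):
From November 3, 2039 to November 3, 2057: 18 years, of which 5 contain a Feb 29 — 13×365 + 5×366 = 6575 days.
Within November 2057: 14 − 3 = 11 days.
Total: 6586 days.
6586 mod 7 = 6, so 6 days before Wednesday is Thursday.

Thursday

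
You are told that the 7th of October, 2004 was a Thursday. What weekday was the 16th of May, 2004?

Sunday

Count forward from the earlier date (May 16, 2004) to the later (October 7, 2004):
May 2004: 31 − 16 = 15 days remain.
Then June (30), July (31), August (31), September (30): 30 + 31 + 31 + 30 = 122 days.
October 1–7, 2004: 7 days.
Total: 15 + 122 + 7 = 144 days.
144 mod 7 = 4, so 4 days before Thursday is Sunday.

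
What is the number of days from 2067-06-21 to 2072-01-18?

1672

Day-of-year of June 21, 2067: 172.
Day-of-year of January 18, 2072: 18.
2067 has 365 days, so 365 − 172 = 193 days remain in 2067.
Full years: 2068: 366; 2069: 365; 2070: 365; 2071: 365. Sum = 1461.
Total: 193 + 1461 + 18 = 1672 days.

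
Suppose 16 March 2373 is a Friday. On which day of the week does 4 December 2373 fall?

March 2373: 31 − 16 = 15 days remain.
Then April (30), May (31), June (30), July (31), August (31), September (30), October (31), November (30): 30 + 31 + 30 + 31 + 31 + 30 + 31 + 30 = 244 days.
December 1–4, 2373: 4 days.
Total: 15 + 244 + 4 = 263 days.
263 mod 7 = 4, so 4 days after Friday is Tuesday.

Tuesday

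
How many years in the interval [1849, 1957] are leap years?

26

Years divisible by 4: 1852, 1856, …, 1956 — 27 in all.
Of these, 1900 is divisible by 100 but not 400, so not leap.
Leap years: 27 − 1 = 26.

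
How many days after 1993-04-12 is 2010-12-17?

From April 12, 1993 to April 12, 2010: 17 years, of which 4 contain a Feb 29 — 13×365 + 4×366 = 6209 days.
(2000 is a leap year (divisible by 400).)
April 2010: 30 − 12 = 18 days remain.
Then May (31), June (30), July (31), August (31), September (30), October (31), November (30): 31 + 30 + 31 + 31 + 30 + 31 + 30 = 214 days.
December 1–17, 2010: 17 days.
Residual: 249 days.
Total: 6458 days.

6458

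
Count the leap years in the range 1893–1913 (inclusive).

4

Years divisible by 4 in [1893, 1913]: 1896, 1900, 1904, 1908, 1912.
Of these, 1900 is divisible by 100 but not 400, so not leap.
Leap years: 5 − 1 = 4.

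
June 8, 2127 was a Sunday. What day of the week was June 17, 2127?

Within June 2127: 17 − 8 = 9 days.
9 mod 7 = 2, so 2 days after Sunday is Tuesday.

Tuesday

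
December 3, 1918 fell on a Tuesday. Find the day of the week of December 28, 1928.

Day-of-year of December 3, 1918: 337.
Day-of-year of December 28, 1928: 363.
1918 has 365 days, so 365 − 337 = 28 days remain in 1918.
Full years 1919–1927: 7 common + 2 leap = 7×365 + 2×366 = 3287 days.
Total: 28 + 3287 + 363 = 3678 days.
3678 mod 7 = 3, so 3 days after Tuesday is Friday.

Friday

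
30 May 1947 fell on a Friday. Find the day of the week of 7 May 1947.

Wednesday

Count forward from the earlier date (May 7, 1947) to the later (May 30, 1947):
Within May 1947: 30 − 7 = 23 days.
23 mod 7 = 2, so 2 days before Friday is Wednesday.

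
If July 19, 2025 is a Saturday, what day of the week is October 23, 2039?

Sunday

From July 19, 2025 to July 19, 2039: 14 years, of which 3 contain a Feb 29 — 11×365 + 3×366 = 5113 days.
July 2039: 31 − 19 = 12 days remain.
Then August (31), September (30): 31 + 30 = 61 days.
October 1–23, 2039: 23 days.
Residual: 96 days.
Total: 5209 days.
5209 mod 7 = 1, so 1 day after Saturday is Sunday.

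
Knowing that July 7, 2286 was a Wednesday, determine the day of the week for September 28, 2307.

Saturday

Day-of-year of July 7, 2286: 188.
Day-of-year of September 28, 2307: 271.
2286 has 365 days, so 365 − 188 = 177 days remain in 2286.
Full years 2287–2306: 16 common + 4 leap = 16×365 + 4×366 = 7304 days.
Total: 177 + 7304 + 271 = 7752 days.
7752 mod 7 = 3, so 3 days after Wednesday is Saturday.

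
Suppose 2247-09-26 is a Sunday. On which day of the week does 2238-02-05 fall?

Count forward from the earlier date (February 5, 2238) to the later (September 26, 2247):
Day-of-year of February 5, 2238: 36.
Day-of-year of September 26, 2247: 269.
2238 has 365 days, so 365 − 36 = 329 days remain in 2238.
Full years 2239–2246: 6 common + 2 leap = 6×365 + 2×366 = 2922 days.
Total: 329 + 2922 + 269 = 3520 days.
3520 mod 7 = 6, so 6 days before Sunday is Monday.

Monday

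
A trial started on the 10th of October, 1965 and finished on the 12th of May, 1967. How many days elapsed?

579

October 10, 1965 → October 10, 1966: 365 days.
October 1966: 31 − 10 = 21 days remain.
Then November (30), December (31), January (31), February 1967 (28), March (31), April (30): 30 + 31 + 31 + 28 + 31 + 30 = 181 days.
May 1–12, 1967: 12 days.
Residual: 214 days.
Total: 579 days.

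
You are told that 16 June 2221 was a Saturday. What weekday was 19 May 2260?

Day-of-year of June 16, 2221: 167.
Day-of-year of May 19, 2260: 140.
2221 has 365 days, so 365 − 167 = 198 days remain in 2221.
Full years 2222–2259: 29 common + 9 leap = 29×365 + 9×366 = 13879 days.
Total: 198 + 13879 + 140 = 14217 days.
14217 is a multiple of 7, so 19 May 2260 falls on the same weekday: Saturday.

Saturday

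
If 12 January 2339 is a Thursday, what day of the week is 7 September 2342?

Monday

Day-of-year of January 12, 2339: 12.
Day-of-year of September 7, 2342: 250.
2339 has 365 days, so 365 − 12 = 353 days remain in 2339.
Full years: 2340: 366; 2341: 365. Sum = 731.
Total: 353 + 731 + 250 = 1334 days.
1334 mod 7 = 4, so 4 days after Thursday is Monday.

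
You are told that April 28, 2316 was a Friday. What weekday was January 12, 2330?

Sunday

From April 28, 2316 to April 28, 2329: 13 years, of which 3 contain a Feb 29 — 10×365 + 3×366 = 4748 days.
April 2329: 30 − 28 = 2 days remain.
Then May (31), June (30), July (31), August (31), September (30), October (31), November (30), December (31): 31 + 30 + 31 + 31 + 30 + 31 + 30 + 31 = 245 days.
January 1–12, 2330: 12 days.
Residual: 259 days.
Total: 5007 days.
5007 mod 7 = 2, so 2 days after Friday is Sunday.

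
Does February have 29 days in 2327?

No

2327 is not a leap year.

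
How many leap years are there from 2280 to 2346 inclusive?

Years divisible by 4: 2280, 2284, …, 2344 — 17 in all.
Of these, 2300 is divisible by 100 but not 400, so not leap.
Leap years: 17 − 1 = 16.

16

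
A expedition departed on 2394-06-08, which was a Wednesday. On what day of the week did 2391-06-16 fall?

Count forward from the earlier date (June 16, 2391) to the later (June 8, 2394):
Day-of-year of June 16, 2391: 167.
Day-of-year of June 8, 2394: 159.
2391 has 365 days, so 365 − 167 = 198 days remain in 2391.
Full years: 2392: 366; 2393: 365. Sum = 731.
Total: 198 + 731 + 159 = 1088 days.
1088 mod 7 = 3, so 3 days before Wednesday is Sunday.

Sunday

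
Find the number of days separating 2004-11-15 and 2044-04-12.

Day-of-year of November 15, 2004: 320.
Day-of-year of April 12, 2044: 103.
2004 has 366 days, so 366 − 320 = 46 days remain in 2004.
Full years 2005–2043: 30 common + 9 leap = 30×365 + 9×366 = 14244 days.
Total: 46 + 14244 + 103 = 14393 days.

14393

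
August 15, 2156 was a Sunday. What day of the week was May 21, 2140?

Saturday

Count forward from the earlier date (May 21, 2140) to the later (August 15, 2156):
From May 21, 2140 to May 21, 2156: 16 years, of which 4 contain a Feb 29 — 12×365 + 4×366 = 5844 days.
May 2156: 31 − 21 = 10 days remain.
Then June (30), July (31): 30 + 31 = 61 days.
August 1–15, 2156: 15 days.
Residual: 86 days.
Total: 5930 days.
5930 mod 7 = 1, so 1 day before Sunday is Saturday.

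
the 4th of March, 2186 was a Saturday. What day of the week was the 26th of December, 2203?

Day-of-year of March 4, 2186: 63.
Day-of-year of December 26, 2203: 360.
2186 has 365 days, so 365 − 63 = 302 days remain in 2186.
Full years 2187–2202: 13 common + 3 leap = 13×365 + 3×366 = 5843 days.
Total: 302 + 5843 + 360 = 6505 days.
6505 mod 7 = 2, so 2 days after Saturday is Monday.

Monday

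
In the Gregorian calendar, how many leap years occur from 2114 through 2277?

Years divisible by 4: 2116, 2120, …, 2276 — 41 in all.
Of these, 2200 is divisible by 100 but not 400, so not leap.
Leap years: 41 − 1 = 40.

40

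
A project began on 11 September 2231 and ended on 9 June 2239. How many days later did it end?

From September 11, 2231 to September 11, 2238: 7 years, of which 2 contain a Feb 29 — 5×365 + 2×366 = 2557 days.
September 2238: 30 − 11 = 19 days remain.
Then October (31), November (30), December (31), January (31), February 2239 (28), March (31), April (30), May (31): 31 + 30 + 31 + 31 + 28 + 31 + 30 + 31 = 243 days.
June 1–9, 2239: 9 days.
Residual: 271 days.
Total: 2828 days.

2828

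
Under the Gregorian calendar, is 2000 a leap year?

2000 is a leap year (divisible by 400).

Yes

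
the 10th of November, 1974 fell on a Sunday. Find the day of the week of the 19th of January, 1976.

November 10, 1974 → November 10, 1975: 365 days.
November 1975: 30 − 10 = 20 days remain.
Then December (31): 31 days.
January 1–19, 1976: 19 days.
Residual: 70 days.
Total: 435 days.
435 mod 7 = 1, so 1 day after Sunday is Monday.

Monday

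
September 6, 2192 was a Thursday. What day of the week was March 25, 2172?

Wednesday

Count forward from the earlier date (March 25, 2172) to the later (September 6, 2192):
Day-of-year of March 25, 2172: 85.
Day-of-year of September 6, 2192: 250.
2172 has 366 days, so 366 − 85 = 281 days remain in 2172.
Full years 2173–2191: 15 common + 4 leap = 15×365 + 4×366 = 6939 days.
Total: 281 + 6939 + 250 = 7470 days.
7470 mod 7 = 1, so 1 day before Thursday is Wednesday.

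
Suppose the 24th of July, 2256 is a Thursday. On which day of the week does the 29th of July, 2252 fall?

Count forward from the earlier date (July 29, 2252) to the later (July 24, 2256):
July 29, 2252 → July 29, 2253: 365 days.
July 29, 2253 → July 29, 2254: 365 days.
July 29, 2254 → July 29, 2255: 365 days.
July 2255: 31 − 29 = 2 days remain.
Then 11 full months totalling 335 days.
July 1–24, 2256: 24 days.
Residual: 361 days.
Total: 1456 days.
1456 is a multiple of 7, so the 29th of July, 2252 falls on the same weekday: Thursday.

Thursday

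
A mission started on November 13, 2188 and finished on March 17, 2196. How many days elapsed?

Day-of-year of November 13, 2188: 318.
Day-of-year of March 17, 2196: 77.
2188 has 366 days, so 366 − 318 = 48 days remain in 2188.
Full years 2189–2195: 6 common + 1 leap = 6×365 + 1×366 = 2556 days.
Total: 48 + 2556 + 77 = 2681 days.

2681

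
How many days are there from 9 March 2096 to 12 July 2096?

March 2096: 31 − 9 = 22 days remain.
Then April (30), May (31), June (30): 30 + 31 + 30 = 91 days.
July 1–12, 2096: 12 days.
Total: 22 + 91 + 12 = 125 days.

125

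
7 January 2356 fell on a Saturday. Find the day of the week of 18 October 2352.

Saturday

Count forward from the earlier date (October 18, 2352) to the later (January 7, 2356):
Day-of-year of October 18, 2352: 292.
Day-of-year of January 7, 2356: 7.
2352 has 366 days, so 366 − 292 = 74 days remain in 2352.
Full years: 2353: 365; 2354: 365; 2355: 365. Sum = 1095.
Total: 74 + 1095 + 7 = 1176 days.
1176 is a multiple of 7, so 18 October 2352 falls on the same weekday: Saturday.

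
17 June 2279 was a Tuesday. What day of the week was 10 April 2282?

Day-of-year of June 17, 2279: 168.
Day-of-year of April 10, 2282: 100.
2279 has 365 days, so 365 − 168 = 197 days remain in 2279.
Full years: 2280: 366; 2281: 365. Sum = 731.
Total: 197 + 731 + 100 = 1028 days.
1028 mod 7 = 6, so 6 days after Tuesday is Monday.

Monday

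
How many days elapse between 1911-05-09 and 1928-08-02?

From May 9, 1911 to May 9, 1928: 17 years, of which 5 contain a Feb 29 — 12×365 + 5×366 = 6210 days.
May 1928: 31 − 9 = 22 days remain.
Then June (30), July (31): 30 + 31 = 61 days.
August 1–2, 1928: 2 days.
Residual: 85 days.
Total: 6295 days.

6295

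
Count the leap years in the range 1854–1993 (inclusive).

Years divisible by 4: 1856, 1860, …, 1992 — 35 in all.
Of these, 1900 is divisible by 100 but not 400, so not leap.
Leap years: 35 − 1 = 34.

34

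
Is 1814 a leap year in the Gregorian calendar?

1814 is not a leap year.

No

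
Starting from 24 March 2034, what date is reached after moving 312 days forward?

30 January 2035

Count 312 days after March 24, 2034:
Day-of-year of March 24, 2034: 83.
Day-of-year of January 30, 2035: 30.
2034 has 365 days, so 365 − 83 = 282 days remain in 2034.
Total: 282 + 30 = 312 days.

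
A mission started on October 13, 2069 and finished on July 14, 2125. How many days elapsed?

20362

Day-of-year of October 13, 2069: 286.
Day-of-year of July 14, 2125: 195.
2069 has 365 days, so 365 − 286 = 79 days remain in 2069.
Full years 2070–2124: 42 common + 13 leap = 42×365 + 13×366 = 20088 days.
Total: 79 + 20088 + 195 = 20362 days.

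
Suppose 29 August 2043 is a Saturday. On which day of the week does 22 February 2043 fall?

Sunday

Count forward from the earlier date (February 22, 2043) to the later (August 29, 2043):
February 2043: 28 − 22 = 6 days remain (2043 is not a leap year, so February has 28 days).
Then March (31), April (30), May (31), June (30), July (31): 31 + 30 + 31 + 30 + 31 = 153 days.
August 1–29, 2043: 29 days.
Total: 6 + 153 + 29 = 188 days.
188 mod 7 = 6, so 6 days before Saturday is Sunday.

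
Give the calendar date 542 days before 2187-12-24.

2186-06-30

Count 542 days before December 24, 2187:
Day-of-year of June 30, 2186: 181.
Day-of-year of December 24, 2187: 358.
2186 has 365 days, so 365 − 181 = 184 days remain in 2186.
Total: 184 + 358 = 542 days.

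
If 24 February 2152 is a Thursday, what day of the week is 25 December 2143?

Wednesday

Count forward from the earlier date (December 25, 2143) to the later (February 24, 2152):
From December 25, 2143 to December 25, 2151: 8 years, of which 2 contain a Feb 29 — 6×365 + 2×366 = 2922 days.
December 2151: 31 − 25 = 6 days remain.
Then January (31): 31 days.
February 1–24, 2152: 24 days (2152 is a leap year).
Residual: 61 days.
Total: 2983 days.
2983 mod 7 = 1, so 1 day before Thursday is Wednesday.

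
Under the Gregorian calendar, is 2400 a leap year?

Yes

2400 is a leap year (divisible by 400).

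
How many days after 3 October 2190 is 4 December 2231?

From October 3, 2190 to October 3, 2231: 41 years, of which 9 contain a Feb 29 — 32×365 + 9×366 = 14974 days.
(2200 is not a leap year (divisible by 100 but not 400).)
October 2231: 31 − 3 = 28 days remain.
Then November (30): 30 days.
December 1–4, 2231: 4 days.
Residual: 62 days.
Total: 15036 days.

15036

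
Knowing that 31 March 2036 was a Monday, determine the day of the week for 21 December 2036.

Sunday

March 2036: 31 − 31 = 0 days remain.
Then April (30), May (31), June (30), July (31), August (31), September (30), October (31), November (30): 30 + 31 + 30 + 31 + 31 + 30 + 31 + 30 = 244 days.
December 1–21, 2036: 21 days.
Total: 0 + 244 + 21 = 265 days.
265 mod 7 = 6, so 6 days after Monday is Sunday.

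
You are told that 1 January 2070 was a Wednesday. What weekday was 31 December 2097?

Day-of-year of January 1, 2070: 1.
Day-of-year of December 31, 2097: 365.
2070 has 365 days, so 365 − 1 = 364 days remain in 2070.
Full years 2071–2096: 19 common + 7 leap = 19×365 + 7×366 = 9497 days.
Total: 364 + 9497 + 365 = 10226 days.
10226 mod 7 = 6, so 6 days after Wednesday is Tuesday.

Tuesday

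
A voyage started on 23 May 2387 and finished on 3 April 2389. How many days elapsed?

681

May 23, 2387 → May 23, 2388: 366 days (2388 is a leap year).
May 2388: 31 − 23 = 8 days remain.
Then 10 full months totalling 304 days.
April 1–3, 2389: 3 days.
Residual: 315 days.
Total: 681 days.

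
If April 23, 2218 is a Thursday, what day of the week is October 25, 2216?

Friday

Count forward from the earlier date (October 25, 2216) to the later (April 23, 2218):
October 25, 2216 → October 25, 2217: 365 days.
October 2217: 31 − 25 = 6 days remain.
Then November (30), December (31), January (31), February 2218 (28), March (31): 30 + 31 + 31 + 28 + 31 = 151 days.
April 1–23, 2218: 23 days.
Residual: 180 days.
Total: 545 days.
545 mod 7 = 6, so 6 days before Thursday is Friday.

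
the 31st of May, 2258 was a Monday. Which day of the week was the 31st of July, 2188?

Thursday

Count forward from the earlier date (July 31, 2188) to the later (May 31, 2258):
From July 31, 2188 to July 31, 2257: 69 years, of which 16 contain a Feb 29 — 53×365 + 16×366 = 25201 days.
(2200 is not a leap year (divisible by 100 but not 400).)
July 2257: 31 − 31 = 0 days remain.
Then 9 full months totalling 273 days.
May 1–31, 2258: 31 days.
Residual: 304 days.
Total: 25505 days.
25505 mod 7 = 4, so 4 days before Monday is Thursday.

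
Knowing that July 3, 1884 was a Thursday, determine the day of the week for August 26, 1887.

July 3, 1884 → July 3, 1885: 365 days.
July 3, 1885 → July 3, 1886: 365 days.
July 3, 1886 → July 3, 1887: 365 days.
July 1887: 31 − 3 = 28 days remain.
August 1–26, 1887: 26 days.
Residual: 54 days.
Total: 1149 days.
1149 mod 7 = 1, so 1 day after Thursday is Friday.

Friday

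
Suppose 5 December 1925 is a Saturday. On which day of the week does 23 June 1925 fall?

Count forward from the earlier date (June 23, 1925) to the later (December 5, 1925):
June 1925: 30 − 23 = 7 days remain.
Then July (31), August (31), September (30), October (31), November (30): 31 + 31 + 30 + 31 + 30 = 153 days.
December 1–5, 1925: 5 days.
Total: 7 + 153 + 5 = 165 days.
165 mod 7 = 4, so 4 days before Saturday is Tuesday.

Tuesday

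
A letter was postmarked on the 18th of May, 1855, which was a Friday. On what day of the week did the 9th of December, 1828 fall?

Tuesday

Count forward from the earlier date (December 9, 1828) to the later (May 18, 1855):
Day-of-year of December 9, 1828: 344.
Day-of-year of May 18, 1855: 138.
1828 has 366 days, so 366 − 344 = 22 days remain in 1828.
Full years 1829–1854: 20 common + 6 leap = 20×365 + 6×366 = 9496 days.
Total: 22 + 9496 + 138 = 9656 days.
9656 mod 7 = 3, so 3 days before Friday is Tuesday.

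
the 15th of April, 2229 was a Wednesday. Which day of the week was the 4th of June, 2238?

Monday

Day-of-year of April 15, 2229: 105.
Day-of-year of June 4, 2238: 155.
2229 has 365 days, so 365 − 105 = 260 days remain in 2229.
Full years 2230–2237: 6 common + 2 leap = 6×365 + 2×366 = 2922 days.
Total: 260 + 2922 + 155 = 3337 days.
3337 mod 7 = 5, so 5 days after Wednesday is Monday.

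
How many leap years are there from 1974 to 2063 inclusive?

22

Years divisible by 4: 1976, 1980, …, 2060 — 22 in all.
2000 is divisible by 400, so still leap.
No century exceptions apply. Count: 22.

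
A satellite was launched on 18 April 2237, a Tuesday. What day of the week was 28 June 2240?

Sunday

Day-of-year of April 18, 2237: 108.
Day-of-year of June 28, 2240: 180.
2237 has 365 days, so 365 − 108 = 257 days remain in 2237.
Full years: 2238: 365; 2239: 365. Sum = 730.
Total: 257 + 730 + 180 = 1167 days.
1167 mod 7 = 5, so 5 days after Tuesday is Sunday.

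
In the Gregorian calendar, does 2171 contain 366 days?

No

2171 is not a leap year.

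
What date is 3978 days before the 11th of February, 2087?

the 22nd of March, 2076

Count 3978 days before February 11, 2087:
Day-of-year of March 22, 2076: 82.
Day-of-year of February 11, 2087: 42.
2076 has 366 days, so 366 − 82 = 284 days remain in 2076.
Full years 2077–2086: 8 common + 2 leap = 8×365 + 2×366 = 3652 days.
Total: 284 + 3652 + 42 = 3978 days.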